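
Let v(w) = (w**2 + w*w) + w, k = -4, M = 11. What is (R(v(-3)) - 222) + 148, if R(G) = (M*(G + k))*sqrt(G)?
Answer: -74 + 121*sqrt(15) ≈ 394.63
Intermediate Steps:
v(w) = w + 2*w**2 (v(w) = (w**2 + w**2) + w = 2*w**2 + w = w + 2*w**2)
R(G) = sqrt(G)*(-44 + 11*G) (R(G) = (11*(G - 4))*sqrt(G) = (11*(-4 + G))*sqrt(G) = (-44 + 11*G)*sqrt(G) = sqrt(G)*(-44 + 11*G))
(R(v(-3)) - 222) + 148 = (11*sqrt(-3*(1 + 2*(-3)))*(-4 - 3*(1 + 2*(-3))) - 222) + 148 = (11*sqrt(-3*(1 - 6))*(-4 - 3*(1 - 6)) - 222) + 148 = (11*sqrt(-3*(-5))*(-4 - 3*(-5)) - 222) + 148 = (11*sqrt(15)*(-4 + 15) - 222) + 148 = (11*sqrt(15)*11 - 222) + 148 = (121*sqrt(15) - 222) + 148 = (-222 + 121*sqrt(15)) + 148 = -74 + 121*sqrt(15)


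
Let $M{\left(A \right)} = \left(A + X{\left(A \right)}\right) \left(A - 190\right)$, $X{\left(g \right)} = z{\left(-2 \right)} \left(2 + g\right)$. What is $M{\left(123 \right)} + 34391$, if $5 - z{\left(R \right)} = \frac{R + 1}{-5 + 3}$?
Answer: $- \frac{23075}{2} \approx -11538.0$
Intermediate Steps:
$z{\left(R \right)} = \frac{11}{2} + \frac{R}{2}$ ($z{\left(R \right)} = 5 - \frac{R + 1}{-5 + 3} = 5 - \frac{1 + R}{-2} = 5 - \left(1 + R\right) \left(- \frac{1}{2}\right) = 5 - \left(- \frac{1}{2} - \frac{R}{2}\right) = 5 + \left(\frac{1}{2} + \frac{R}{2}\right) = \frac{11}{2} + \frac{R}{2}$)
$X{\left(g \right)} = 9 + \frac{9 g}{2}$ ($X{\left(g \right)} = \left(\frac{11}{2} + \frac{1}{2} \left(-2\right)\right) \left(2 + g\right) = \left(\frac{11}{2} - 1\right) \left(2 + g\right) = \frac{9 \left(2 + g\right)}{2} = 9 + \frac{9 g}{2}$)
$M{\left(A \right)} = \left(-190 + A\right) \left(9 + \frac{11 A}{2}\right)$ ($M{\left(A \right)} = \left(A + \left(9 + \frac{9 A}{2}\right)\right) \left(A - 190\right) = \left(9 + \frac{11 A}{2}\right) \left(-190 + A\right) = \left(-190 + A\right) \left(9 + \frac{11 A}{2}\right)$)
$M{\left(123 \right)} + 34391 = \left(-1710 - 127428 + \frac{11 \cdot 123^{2}}{2}\right) + 34391 = \left(-1710 - 127428 + \frac{11}{2} \cdot 15129\right) + 34391 = \left(-1710 - 127428 + \frac{166419}{2}\right) + 34391 = - \frac{91857}{2} + 34391 = - \frac{23075}{2}$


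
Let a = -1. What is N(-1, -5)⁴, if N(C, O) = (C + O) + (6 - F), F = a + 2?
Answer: 1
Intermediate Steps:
F = 1 (F = -1 + 2 = 1)
N(C, O) = 5 + C + O (N(C, O) = (C + O) + (6 - 1*1) = (C + O) + (6 - 1) = (C + O) + 5 = 5 + C + O)
N(-1, -5)⁴ = (5 - 1 - 5)⁴ = (-1)⁴ = 1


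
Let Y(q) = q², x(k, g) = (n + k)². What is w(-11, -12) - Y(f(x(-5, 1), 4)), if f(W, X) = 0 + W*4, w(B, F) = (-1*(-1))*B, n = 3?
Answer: -267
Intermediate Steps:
x(k, g) = (3 + k)²
w(B, F) = B (w(B, F) = 1*B = B)
f(W, X) = 4*W (f(W, X) = 0 + 4*W = 4*W)
w(-11, -12) - Y(f(x(-5, 1), 4)) = -11 - (4*(3 - 5)²)² = -11 - (4*(-2)²)² = -11 - (4*4)² = -11 - 1*16² = -11 - 1*256 = -11 - 256 = -267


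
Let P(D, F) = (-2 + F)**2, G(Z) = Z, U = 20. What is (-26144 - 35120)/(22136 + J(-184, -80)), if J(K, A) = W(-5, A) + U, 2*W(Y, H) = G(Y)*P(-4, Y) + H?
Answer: -122528/43987 ≈ -2.7855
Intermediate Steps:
W(Y, H) = H/2 + Y*(-2 + Y)**2/2 (W(Y, H) = (Y*(-2 + Y)**2 + H)/2 = (H + Y*(-2 + Y)**2)/2 = H/2 + Y*(-2 + Y)**2/2)
J(K, A) = -205/2 + A/2 (J(K, A) = (A/2 + (1/2)*(-5)*(-2 - 5)**2) + 20 = (A/2 + (1/2)*(-5)*(-7)**2) + 20 = (A/2 + (1/2)*(-5)*49) + 20 = (A/2 - 245/2) + 20 = (-245/2 + A/2) + 20 = -205/2 + A/2)
(-26144 - 35120)/(22136 + J(-184, -80)) = (-26144 - 35120)/(22136 + (-205/2 + (1/2)*(-80))) = -61264/(22136 + (-205/2 - 40)) = -61264/(22136 - 285/2) = -61264/43987/2 = -61264*2/43987 = -122528/43987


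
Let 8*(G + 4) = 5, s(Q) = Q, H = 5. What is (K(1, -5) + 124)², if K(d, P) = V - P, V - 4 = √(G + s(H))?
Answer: (532 + √26)²/16 ≈ 18030.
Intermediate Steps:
G = -27/8 (G = -4 + (⅛)*5 = -4 + 5/8 = -27/8 ≈ -3.3750)
V = 4 + √26/4 (V = 4 + √(-27/8 + 5) = 4 + √(13/8) = 4 + √26/4 ≈ 5.2748)
K(d, P) = 4 - P + √26/4 (K(d, P) = (4 + √26/4) - P = 4 - P + √26/4)
(K(1, -5) + 124)² = ((4 - 1*(-5) + √26/4) + 124)² = ((4 + 5 + √26/4) + 124)² = ((9 + √26/4) + 124)² = (133 + √26/4)²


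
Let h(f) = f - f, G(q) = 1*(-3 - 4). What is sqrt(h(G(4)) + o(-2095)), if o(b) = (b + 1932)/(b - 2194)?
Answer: sqrt(699107)/4289 ≈ 0.19495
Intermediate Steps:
o(b) = (1932 + b)/(-2194 + b)
G(q) = -7 (G(q) = 1*(-7) = -7)
h(f) = 0
sqrt(h(G(4)) + o(-2095)) = sqrt(0 + (1932 - 2095)/(-2194 - 2095)) = sqrt(0 - 163/(-4289)) = sqrt(0 - 1/4289*(-163)) = sqrt(0 + 163/4289) = sqrt(163/4289) = sqrt(699107)/4289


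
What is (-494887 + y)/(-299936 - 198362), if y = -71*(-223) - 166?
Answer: 239610/249149 ≈ 0.96171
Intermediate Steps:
y = 15667 (y = 15833 - 166 = 15667)
(-494887 + y)/(-299936 - 198362) = (-494887 + 15667)/(-299936 - 198362) = -479220/(-498298) = -479220*(-1/498298) = 239610/249149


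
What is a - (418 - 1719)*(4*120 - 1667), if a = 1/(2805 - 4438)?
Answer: -2521820672/1633 ≈ -1.5443e+6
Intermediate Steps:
a = -1/1633 (a = 1/(-1633) = -1/1633 ≈ -0.00061237)
a - (418 - 1719)*(4*120 - 1667) = -1/1633 - (418 - 1719)*(4*120 - 1667) = -1/1633 - (-1301)*(480 - 1667) = -1/1633 - (-1301)*(-1187) = -1/1633 - 1*1544287 = -1/1633 - 1544287 = -2521820672/1633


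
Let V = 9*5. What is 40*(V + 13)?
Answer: 2320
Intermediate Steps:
V = 45
40*(V + 13) = 40*(45 + 13) = 40*58 = 2320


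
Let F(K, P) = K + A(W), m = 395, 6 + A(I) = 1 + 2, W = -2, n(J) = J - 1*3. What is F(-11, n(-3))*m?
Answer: -5530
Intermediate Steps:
n(J) = -3 + J (n(J) = J - 3 = -3 + J)
A(I) = -3 (A(I) = -6 + (1 + 2) = -6 + 3 = -3)
F(K, P) = -3 + K (F(K, P) = K - 3 = -3 + K)
F(-11, n(-3))*m = (-3 - 11)*395 = -14*395 = -5530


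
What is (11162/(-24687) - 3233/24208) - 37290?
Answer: -22285707814607/597622896 ≈ -37291.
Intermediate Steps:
(11162/(-24687) - 3233/24208) - 37290 = (11162*(-1/24687) - 3233*1/24208) - 37290 = (-11162/24687 - 3233/24208) - 37290 = -350022767/597622896 - 37290 = -22285707814607/597622896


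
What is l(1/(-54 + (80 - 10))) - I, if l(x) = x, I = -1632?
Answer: 26113/16 ≈ 1632.1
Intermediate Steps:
l(1/(-54 + (80 - 10))) - I = 1/(-54 + (80 - 10)) - 1*(-1632) = 1/(-54 + 70) + 1632 = 1/16 + 1632 = 26113/16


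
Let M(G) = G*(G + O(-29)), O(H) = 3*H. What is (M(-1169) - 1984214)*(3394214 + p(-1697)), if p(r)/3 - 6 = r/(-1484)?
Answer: -1299431781647525/742 ≈ -1.7513e+12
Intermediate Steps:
M(G) = G*(-87 + G) (M(G) = G*(G + 3*(-29)) = G*(G - 87) = G*(-87 + G))
p(r) = 18 - 3*r/1484 (p(r) = 18 + 3*(r/(-1484)) = 18 + 3*(r*(-1/1484)) = 18 + 3*(-r/1484) = 18 - 3*r/1484)
(M(-1169) - 1984214)*(3394214 + p(-1697)) = (-1169*(-87 - 1169) - 1984214)*(3394214 + (18 - 3/1484*(-1697))) = (-1169*(-1256) - 1984214)*(3394214 + (18 + 5091/1484)) = (1468264 - 1984214)*(3394214 + 31803/1484) = -515950*5037045379/1484 = -1299431781647525/742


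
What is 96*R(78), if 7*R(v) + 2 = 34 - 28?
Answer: 384/7 ≈ 54.857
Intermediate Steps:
R(v) = 4/7 (R(v) = -2/7 + (34 - 28)/7 = -2/7 + (⅐)*6 = -2/7 + 6/7 = 4/7)
96*R(78) = 96*(4/7) = 384/7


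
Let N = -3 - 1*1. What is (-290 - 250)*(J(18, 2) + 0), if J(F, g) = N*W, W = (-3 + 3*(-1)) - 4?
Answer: -21600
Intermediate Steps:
N = -4 (N = -3 - 1 = -4)
W = -10 (W = (-3 - 3) - 4 = -6 - 4 = -10)
J(F, g) = 40 (J(F, g) = -4*(-10) = 40)
(-290 - 250)*(J(18, 2) + 0) = (-290 - 250)*(40 + 0) = -540*40 = -21600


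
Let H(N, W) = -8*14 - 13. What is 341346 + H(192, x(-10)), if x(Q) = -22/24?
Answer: 341221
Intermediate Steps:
x(Q) = -11/12 (x(Q) = -22*1/24 = -11/12)
H(N, W) = -125 (H(N, W) = -112 - 13 = -125)
341346 + H(192, x(-10)) = 341346 - 125 = 341221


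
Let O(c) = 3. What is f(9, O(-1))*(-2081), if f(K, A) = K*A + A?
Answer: -62430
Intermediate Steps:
f(K, A) = A + A*K (f(K, A) = A*K + A = A + A*K)
f(9, O(-1))*(-2081) = (3*(1 + 9))*(-2081) = (3*10)*(-2081) = 30*(-2081) = -62430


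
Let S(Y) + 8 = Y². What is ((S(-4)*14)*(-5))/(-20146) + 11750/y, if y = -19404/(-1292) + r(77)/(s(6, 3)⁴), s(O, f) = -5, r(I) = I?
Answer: 1706737619295/2199328747 ≈ 776.03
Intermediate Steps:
S(Y) = -8 + Y²
y = 3056746/201875 (y = -19404/(-1292) + 77/((-5)⁴) = -19404*(-1/1292) + 77/625 = 4851/323 + 77*(1/625) = 4851/323 + 77/625 = 3056746/201875 ≈ 15.142)
((S(-4)*14)*(-5))/(-20146) + 11750/y = (((-8 + (-4)²)*14)*(-5))/(-20146) + 11750/(3056746/201875) = (((-8 + 16)*14)*(-5))*(-1/20146) + 11750*(201875/3056746) = ((8*14)*(-5))*(-1/20146) + 1186015625/1528373 = (112*(-5))*(-1/20146) + 1186015625/1528373 = -560*(-1/20146) + 1186015625/1528373 = 40/1439 + 1186015625/1528373 = 1706737619295/2199328747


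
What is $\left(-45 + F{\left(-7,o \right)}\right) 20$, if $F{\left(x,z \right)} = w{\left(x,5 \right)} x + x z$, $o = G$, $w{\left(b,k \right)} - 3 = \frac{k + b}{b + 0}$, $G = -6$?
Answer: $-520$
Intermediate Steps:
$w{\left(b,k \right)} = 3 + \frac{b + k}{b}$ ($w{\left(b,k \right)} = 3 + \frac{k + b}{b + 0} = 3 + \frac{b + k}{b}$)
$o = -6$
$F{\left(x,z \right)} = x z + x \left(4 + \frac{5}{x}\right)$ ($F{\left(x,z \right)} = \left(4 + \frac{5}{x}\right) x + x z = x \left(4 + \frac{5}{x}\right) + x z = x z + x \left(4 + \frac{5}{x}\right)$)
$\left(-45 + F{\left(-7,o \right)}\right) 20 = \left(-45 + \left(5 + 4 \left(-7\right) - -42\right)\right) 20 = \left(-45 + \left(5 - 28 + 42\right)\right) 20 = \left(-45 + 19\right) 20 = \left(-26\right) 20 = -520$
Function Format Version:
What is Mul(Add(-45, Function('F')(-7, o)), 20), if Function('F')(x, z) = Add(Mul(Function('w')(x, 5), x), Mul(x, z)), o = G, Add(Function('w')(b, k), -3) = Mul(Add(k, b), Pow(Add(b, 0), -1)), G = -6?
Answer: -520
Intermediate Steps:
Function('w')(b, k) = Add(3, Mul(Pow(b, -1), Add(b, k))) (Function('w')(b, k) = Add(3, Mul(Add(k, b), Pow(Add(b, 0), -1))) = Add(3, Mul(Add(b, k), Pow(b, -1))) = Add(3, Mul(Pow(b, -1), Add(b, k))))
o = -6
Function('F')(x, z) = Add(Mul(x, z), Mul(x, Add(4, Mul(5, Pow(x, -1))))) (Function('F')(x, z) = Add(Mul(Add(4, Mul(5, Pow(x, -1))), x), Mul(x, z)) = Add(Mul(x, Add(4, Mul(5, Pow(x, -1)))), Mul(x, z)) = Add(Mul(x, z), Mul(x, Add(4, Mul(5, Pow(x, -1))))))
Mul(Add(-45, Function('F')(-7, o)), 20) = Mul(Add(-45, Add(5, Mul(4, -7), Mul(-7, -6))), 20) = Mul(Add(-45, Add(5, -28, 42)), 20) = Mul(Add(-45, 19), 20) = Mul(-26, 20) = -520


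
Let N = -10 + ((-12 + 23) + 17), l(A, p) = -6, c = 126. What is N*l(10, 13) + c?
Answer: 18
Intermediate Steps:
N = 18 (N = -10 + (11 + 17) = -10 + 28 = 18)
N*l(10, 13) + c = 18*(-6) + 126 = -108 + 126 = 18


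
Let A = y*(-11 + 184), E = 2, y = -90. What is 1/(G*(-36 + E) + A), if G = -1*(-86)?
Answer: -1/18494 ≈ -5.4072e-5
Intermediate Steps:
G = 86
A = -15570 (A = -90*(-11 + 184) = -90*173 = -15570)
1/(G*(-36 + E) + A) = 1/(86*(-36 + 2) - 15570) = 1/(86*(-34) - 15570) = 1/(-2924 - 15570) = 1/(-18494) = -1/18494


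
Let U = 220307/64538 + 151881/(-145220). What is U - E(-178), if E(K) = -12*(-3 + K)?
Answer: -10167122835679/4686104180 ≈ -2169.6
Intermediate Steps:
E(K) = 36 - 12*K
U = 11095443281/4686104180 (U = 220307*(1/64538) + 151881*(-1/145220) = 220307/64538 - 151881/145220 = 11095443281/4686104180 ≈ 2.3677)
U - E(-178) = 11095443281/4686104180 - (36 - 12*(-178)) = 11095443281/4686104180 - (36 + 2136) = 11095443281/4686104180 - 1*2172 = 11095443281/4686104180 - 2172 = -10167122835679/4686104180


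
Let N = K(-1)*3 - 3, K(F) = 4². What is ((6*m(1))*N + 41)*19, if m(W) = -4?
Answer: -19741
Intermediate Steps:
K(F) = 16
N = 45 (N = 16*3 - 3 = 48 - 3 = 45)
((6*m(1))*N + 41)*19 = ((6*(-4))*45 + 41)*19 = (-24*45 + 41)*19 = (-1080 + 41)*19 = -1039*19 = -19741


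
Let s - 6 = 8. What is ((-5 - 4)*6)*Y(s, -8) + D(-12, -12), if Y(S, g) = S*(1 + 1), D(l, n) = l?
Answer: -1524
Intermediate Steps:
s = 14 (s = 6 + 8 = 14)
Y(S, g) = 2*S (Y(S, g) = S*2 = 2*S)
((-5 - 4)*6)*Y(s, -8) + D(-12, -12) = ((-5 - 4)*6)*(2*14) - 12 = -9*6*28 - 12 = -54*28 - 12 = -1512 - 12 = -1524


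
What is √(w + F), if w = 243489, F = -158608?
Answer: √84881 ≈ 291.34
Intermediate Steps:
√(w + F) = √(243489 - 158608) = √84881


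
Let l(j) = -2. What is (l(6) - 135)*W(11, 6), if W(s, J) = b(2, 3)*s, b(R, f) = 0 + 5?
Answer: -7535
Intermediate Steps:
b(R, f) = 5
W(s, J) = 5*s
(l(6) - 135)*W(11, 6) = (-2 - 135)*(5*11) = -137*55 = -7535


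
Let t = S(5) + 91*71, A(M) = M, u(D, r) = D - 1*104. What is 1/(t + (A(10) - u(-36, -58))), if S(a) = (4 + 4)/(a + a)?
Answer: 5/33059 ≈ 0.00015124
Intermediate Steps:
u(D, r) = -104 + D (u(D, r) = D - 104 = -104 + D)
S(a) = 4/a (S(a) = 8/((2*a)) = 8*(1/(2*a)) = 4/a)
t = 32309/5 (t = 4/5 + 91*71 = 4*(⅕) + 6461 = ⅘ + 6461 = 32309/5 ≈ 6461.8)
1/(t + (A(10) - u(-36, -58))) = 1/(32309/5 + (10 - (-104 - 36))) = 1/(32309/5 + (10 - 1*(-140))) = 1/(32309/5 + (10 + 140)) = 1/(32309/5 + 150) = 1/(33059/5) = 5/33059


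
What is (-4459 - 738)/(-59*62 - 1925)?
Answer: 5197/5583 ≈ 0.93086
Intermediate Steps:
(-4459 - 738)/(-59*62 - 1925) = -5197/(-3658 - 1925) = -5197/(-5583) = -5197*(-1/5583) = 5197/5583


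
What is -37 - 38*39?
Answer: -1519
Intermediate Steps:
-37 - 38*39 = -37 - 1482 = -1519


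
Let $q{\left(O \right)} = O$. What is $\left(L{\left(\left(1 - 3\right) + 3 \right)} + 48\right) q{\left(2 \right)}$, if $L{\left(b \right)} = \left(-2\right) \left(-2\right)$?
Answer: $104$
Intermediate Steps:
$L{\left(b \right)} = 4$
$\left(L{\left(\left(1 - 3\right) + 3 \right)} + 48\right) q{\left(2 \right)} = \left(4 + 48\right) 2 = 52 \cdot 2 = 104$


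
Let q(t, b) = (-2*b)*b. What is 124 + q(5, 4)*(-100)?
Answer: 3324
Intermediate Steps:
q(t, b) = -2*b²
124 + q(5, 4)*(-100) = 124 - 2*4²*(-100) = 124 - 2*16*(-100) = 124 - 32*(-100) = 124 + 3200 = 3324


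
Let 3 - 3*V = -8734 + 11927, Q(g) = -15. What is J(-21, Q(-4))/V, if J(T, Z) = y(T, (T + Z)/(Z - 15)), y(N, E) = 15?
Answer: -9/638 ≈ -0.014107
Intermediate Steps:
J(T, Z) = 15
V = -3190/3 (V = 1 - (-8734 + 11927)/3 = 1 - ⅓*3193 = 1 - 3193/3 = -3190/3 ≈ -1063.3)
J(-21, Q(-4))/V = 15/(-3190/3) = 15*(-3/3190) = -9/638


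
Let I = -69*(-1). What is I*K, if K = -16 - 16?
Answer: -2208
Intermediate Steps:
K = -32
I = 69
I*K = 69*(-32) = -2208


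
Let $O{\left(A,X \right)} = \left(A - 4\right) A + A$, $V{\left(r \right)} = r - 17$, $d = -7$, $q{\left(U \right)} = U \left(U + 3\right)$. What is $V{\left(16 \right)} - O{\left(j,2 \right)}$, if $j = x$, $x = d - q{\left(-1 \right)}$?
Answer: $-41$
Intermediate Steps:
$q{\left(U \right)} = U \left(3 + U\right)$
$V{\left(r \right)} = -17 + r$
$x = -5$ ($x = -7 - - (3 - 1) = -7 - \left(-1\right) 2 = -7 - -2 = -7 + 2 = -5$)
$j = -5$
$O{\left(A,X \right)} = A + A \left(-4 + A\right)$ ($O{\left(A,X \right)} = \left(A - 4\right) A + A = \left(-4 + A\right) A + A = A \left(-4 + A\right) + A = A + A \left(-4 + A\right)$)
$V{\left(16 \right)} - O{\left(j,2 \right)} = \left(-17 + 16\right) - - 5 \left(-3 - 5\right) = -1 - \left(-5\right) \left(-8\right) = -1 - 40 = -41$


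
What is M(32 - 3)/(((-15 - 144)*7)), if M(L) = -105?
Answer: 5/53 ≈ 0.094340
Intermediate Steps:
M(32 - 3)/(((-15 - 144)*7)) = -105*1/(7*(-15 - 144)) = -105/((-159*7)) = -105/(-1113) = -105*(-1/1113) = 5/53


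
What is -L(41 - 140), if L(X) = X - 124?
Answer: 223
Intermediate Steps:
L(X) = -124 + X
-L(41 - 140) = -(-124 + (41 - 140)) = -(-124 - 99) = -1*(-223) = 223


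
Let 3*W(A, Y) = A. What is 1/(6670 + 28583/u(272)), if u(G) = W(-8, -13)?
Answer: -8/32389 ≈ -0.00024700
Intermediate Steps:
W(A, Y) = A/3
u(G) = -8/3 (u(G) = (1/3)*(-8) = -8/3)
1/(6670 + 28583/u(272)) = 1/(6670 + 28583/(-8/3)) = 1/(6670 + 28583*(-3/8)) = 1/(6670 - 85749/8) = 1/(-32389/8) = -8/32389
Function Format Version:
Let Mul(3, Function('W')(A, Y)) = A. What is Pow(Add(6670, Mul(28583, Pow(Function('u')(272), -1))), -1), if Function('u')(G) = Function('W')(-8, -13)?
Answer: Rational(-8, 32389) ≈ -0.00024700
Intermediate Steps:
Function('W')(A, Y) = Mul(Rational(1, 3), A)
Function('u')(G) = Rational(-8, 3) (Function('u')(G) = Mul(Rational(1, 3), -8) = Rational(-8, 3))
Pow(Add(6670, Mul(28583, Pow(Function('u')(272), -1))), -1) = Pow(Add(6670, Mul(28583, Pow(Rational(-8, 3), -1))), -1) = Pow(Add(6670, Mul(28583, Rational(-3, 8))), -1) = Pow(Add(6670, Rational(-85749, 8)), -1) = Pow(Rational(-32389, 8), -1) = Rational(-8, 32389)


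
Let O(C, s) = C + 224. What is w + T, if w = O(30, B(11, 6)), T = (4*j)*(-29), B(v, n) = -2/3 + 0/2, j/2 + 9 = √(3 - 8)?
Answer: 2342 - 232*I*√5 ≈ 2342.0 - 518.77*I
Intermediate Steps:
j = -18 + 2*I*√5 (j = -18 + 2*√(3 - 8) = -18 + 2*√(-5) = -18 + 2*(I*√5) = -18 + 2*I*√5 ≈ -18.0 + 4.4721*I)
B(v, n) = -⅔ (B(v, n) = -2*⅓ + 0*(½) = -⅔ + 0 = -⅔)
O(C, s) = 224 + C
T = 2088 - 232*I*√5 (T = (4*(-18 + 2*I*√5))*(-29) = (-72 + 8*I*√5)*(-29) = 2088 - 232*I*√5 ≈ 2088.0 - 518.77*I)
w = 254 (w = 224 + 30 = 254)
w + T = 254 + (2088 - 232*I*√5) = 2342 - 232*I*√5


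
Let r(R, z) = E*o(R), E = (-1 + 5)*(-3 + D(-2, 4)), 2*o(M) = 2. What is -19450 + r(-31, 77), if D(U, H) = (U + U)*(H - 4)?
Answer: -19462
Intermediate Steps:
D(U, H) = 2*U*(-4 + H) (D(U, H) = (2*U)*(-4 + H) = 2*U*(-4 + H))
o(M) = 1 (o(M) = (½)*2 = 1)
E = -12 (E = (-1 + 5)*(-3 + 2*(-2)*(-4 + 4)) = 4*(-3 + 2*(-2)*0) = 4*(-3 + 0) = 4*(-3) = -12)
r(R, z) = -12 (r(R, z) = -12*1 = -12)
-19450 + r(-31, 77) = -19450 - 12 = -19462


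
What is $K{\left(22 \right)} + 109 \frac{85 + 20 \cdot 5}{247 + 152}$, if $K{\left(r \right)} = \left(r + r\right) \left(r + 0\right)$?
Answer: $\frac{406397}{399} \approx 1018.5$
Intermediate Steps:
$K{\left(r \right)} = 2 r^{2}$ ($K{\left(r \right)} = 2 r r = 2 r^{2}$)
$K{\left(22 \right)} + 109 \frac{85 + 20 \cdot 5}{247 + 152} = 2 \cdot 22^{2} + 109 \frac{85 + 20 \cdot 5}{247 + 152} = 2 \cdot 484 + 109 \frac{85 + 100}{399} = 968 + 109 \cdot 185 \cdot \frac{1}{399} = 968 + 109 \cdot \frac{185}{399} = 968 + \frac{20165}{399} = \frac{406397}{399}$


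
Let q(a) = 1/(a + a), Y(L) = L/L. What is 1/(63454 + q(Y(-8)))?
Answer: 2/126909 ≈ 1.5759e-5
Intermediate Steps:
Y(L) = 1
q(a) = 1/(2*a)
1/(63454 + q(Y(-8))) = 1/(63454 + (½)/1) = 1/(63454 + (½)*1) = 1/(63454 + ½) = 1/(126909/2) = 2/126909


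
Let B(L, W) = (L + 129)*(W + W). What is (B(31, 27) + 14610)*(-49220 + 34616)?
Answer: -339543000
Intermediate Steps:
B(L, W) = 2*W*(129 + L) (B(L, W) = (129 + L)*(2*W) = 2*W*(129 + L))
(B(31, 27) + 14610)*(-49220 + 34616) = (2*27*(129 + 31) + 14610)*(-49220 + 34616) = (2*27*160 + 14610)*(-14604) = (8640 + 14610)*(-14604) = 23250*(-14604) = -339543000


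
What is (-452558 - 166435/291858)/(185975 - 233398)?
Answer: 132082839199/13840781934 ≈ 9.5430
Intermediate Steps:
(-452558 - 166435/291858)/(185975 - 233398) = (-452558 - 166435*1/291858)/(-47423) = (-452558 - 166435/291858)*(-1/47423) = -132082839199/291858*(-1/47423) = 132082839199/13840781934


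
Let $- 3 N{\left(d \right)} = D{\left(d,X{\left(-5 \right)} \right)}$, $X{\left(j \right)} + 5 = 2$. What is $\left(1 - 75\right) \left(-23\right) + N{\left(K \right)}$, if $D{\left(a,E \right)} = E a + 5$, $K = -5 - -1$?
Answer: $\frac{5089}{3} \approx 1696.3$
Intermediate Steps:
$X{\left(j \right)} = -3$ ($X{\left(j \right)} = -5 + 2 = -3$)
$K = -4$ ($K = -5 + 1 = -4$)
$D{\left(a,E \right)} = 5 + E a$
$N{\left(d \right)} = - \frac{5}{3} + d$ ($N{\left(d \right)} = - \frac{5 - 3 d}{3} = - \frac{5}{3} + d$)
$\left(1 - 75\right) \left(-23\right) + N{\left(K \right)} = \left(1 - 75\right) \left(-23\right) - \frac{17}{3} = \left(-74\right) \left(-23\right) - \frac{17}{3} = 1702 - \frac{17}{3} = \frac{5089}{3}$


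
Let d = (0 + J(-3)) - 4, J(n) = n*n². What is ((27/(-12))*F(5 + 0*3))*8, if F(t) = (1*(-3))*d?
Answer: -1674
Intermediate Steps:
J(n) = n³
d = -31 (d = (0 + (-3)³) - 4 = (0 - 27) - 4 = -27 - 4 = -31)
F(t) = 93 (F(t) = (1*(-3))*(-31) = -3*(-31) = 93)
((27/(-12))*F(5 + 0*3))*8 = ((27/(-12))*93)*8 = ((27*(-1/12))*93)*8 = -9/4*93*8 = -837/4*8 = -1674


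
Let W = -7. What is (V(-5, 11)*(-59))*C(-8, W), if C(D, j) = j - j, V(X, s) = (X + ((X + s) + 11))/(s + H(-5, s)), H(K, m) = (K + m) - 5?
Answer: 0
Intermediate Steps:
H(K, m) = -5 + K + m
V(X, s) = (11 + s + 2*X)/(-10 + 2*s) (V(X, s) = (X + ((X + s) + 11))/(s + (-5 - 5 + s)) = (X + (11 + X + s))/(s + (-10 + s)) = (11 + s + 2*X)/(-10 + 2*s))
C(D, j) = 0
(V(-5, 11)*(-59))*C(-8, W) = (((11 + 11 + 2*(-5))/(2*(-5 + 11)))*(-59))*0 = (((½)*(11 + 11 - 10)/6)*(-59))*0 = (((½)*(⅙)*12)*(-59))*0 = (1*(-59))*0 = -59*0 = 0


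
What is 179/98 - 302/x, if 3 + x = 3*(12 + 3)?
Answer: -1577/294 ≈ -5.3639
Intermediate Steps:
x = 42 (x = -3 + 3*(12 + 3) = -3 + 3*15 = -3 + 45 = 42)
179/98 - 302/x = 179/98 - 302/42 = 179*(1/98) - 302*1/42 = 179/98 - 151/21 = -1577/294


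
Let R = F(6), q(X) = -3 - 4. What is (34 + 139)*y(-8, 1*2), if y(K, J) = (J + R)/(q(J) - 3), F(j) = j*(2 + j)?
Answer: -865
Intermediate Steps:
q(X) = -7
R = 48 (R = 6*(2 + 6) = 6*8 = 48)
y(K, J) = -24/5 - J/10 (y(K, J) = (J + 48)/(-7 - 3) = (48 + J)/(-10) = (48 + J)*(-⅒) = -24/5 - J/10)
(34 + 139)*y(-8, 1*2) = (34 + 139)*(-24/5 - 2/10) = 173*(-24/5 - ⅒*2) = 173*(-24/5 - ⅕) = 173*(-5) = -865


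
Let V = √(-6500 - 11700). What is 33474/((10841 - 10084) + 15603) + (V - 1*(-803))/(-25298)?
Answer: 208422043/103468820 - 5*I*√182/12649 ≈ 2.0143 - 0.0053327*I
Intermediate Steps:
V = 10*I*√182 (V = √(-18200) = 10*I*√182 ≈ 134.91*I)
33474/((10841 - 10084) + 15603) + (V - 1*(-803))/(-25298) = 33474/((10841 - 10084) + 15603) + (10*I*√182 - 1*(-803))/(-25298) = 33474/(757 + 15603) + (10*I*√182 + 803)*(-1/25298) = 33474/16360 + (803 + 10*I*√182)*(-1/25298) = 33474*(1/16360) + (-803/25298 - 5*I*√182/12649) = 16737/8180 + (-803/25298 - 5*I*√182/12649) = 208422043/103468820 - 5*I*√182/12649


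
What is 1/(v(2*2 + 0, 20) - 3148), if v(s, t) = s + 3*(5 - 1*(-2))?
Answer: -1/3123 ≈ -0.00032020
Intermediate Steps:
v(s, t) = 21 + s (v(s, t) = s + 3*(5 + 2) = s + 3*7 = s + 21 = 21 + s)
1/(v(2*2 + 0, 20) - 3148) = 1/((21 + (2*2 + 0)) - 3148) = 1/((21 + (4 + 0)) - 3148) = 1/((21 + 4) - 3148) = 1/(25 - 3148) = 1/(-3123) = -1/3123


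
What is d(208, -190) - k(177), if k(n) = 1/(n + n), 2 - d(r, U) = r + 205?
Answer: -145495/354 ≈ -411.00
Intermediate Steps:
d(r, U) = -203 - r (d(r, U) = 2 - (r + 205) = 2 - (205 + r) = 2 + (-205 - r) = -203 - r)
k(n) = 1/(2*n)
d(208, -190) - k(177) = (-203 - 1*208) - 1/(2*177) = (-203 - 208) - 1/(2*177) = -411 - 1*1/354 = -411 - 1/354 = -145495/354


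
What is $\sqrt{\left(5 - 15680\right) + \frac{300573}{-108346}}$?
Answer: $\frac{i \sqrt{3755900596542}}{15478} \approx 125.21 i$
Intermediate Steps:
$\sqrt{\left(5 - 15680\right) + \frac{300573}{-108346}} = \sqrt{\left(5 - 15680\right) + 300573 \left(- \frac{1}{108346}\right)} = \sqrt{-15675 - \frac{42939}{15478}} = \sqrt{- \frac{242660589}{15478}} = \frac{i \sqrt{3755900596542}}{15478}$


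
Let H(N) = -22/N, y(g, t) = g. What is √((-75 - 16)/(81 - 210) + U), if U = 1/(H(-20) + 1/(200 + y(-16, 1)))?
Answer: √342117331/14577 ≈ 1.2689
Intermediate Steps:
U = 920/1017 (U = 1/(-22/(-20) + 1/(200 - 16)) = 1/(-22*(-1/20) + 1/184) = 1/(11/10 + 1/184) = 1/(1017/920) = 920/1017 ≈ 0.90462)
√((-75 - 16)/(81 - 210) + U) = √((-75 - 16)/(81 - 210) + 920/1017) = √(-91/(-129) + 920/1017) = √(-91*(-1/129) + 920/1017) = √(91/129 + 920/1017) = √(70409/43731) = √342117331/14577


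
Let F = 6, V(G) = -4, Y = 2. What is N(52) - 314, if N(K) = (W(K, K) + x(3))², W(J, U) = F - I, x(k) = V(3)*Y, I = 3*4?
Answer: -118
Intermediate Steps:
I = 12
x(k) = -8 (x(k) = -4*2 = -8)
W(J, U) = -6 (W(J, U) = 6 - 1*12 = 6 - 12 = -6)
N(K) = 196 (N(K) = (-6 - 8)² = (-14)² = 196)
N(52) - 314 = 196 - 314 = -118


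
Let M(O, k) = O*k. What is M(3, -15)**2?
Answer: 2025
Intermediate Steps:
M(3, -15)**2 = (3*(-15))**2 = (-45)**2 = 2025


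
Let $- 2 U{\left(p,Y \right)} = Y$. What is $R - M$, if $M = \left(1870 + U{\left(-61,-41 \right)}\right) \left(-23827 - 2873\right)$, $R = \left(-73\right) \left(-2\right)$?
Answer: $50476496$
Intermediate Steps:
$R = 146$
$U{\left(p,Y \right)} = - \frac{Y}{2}$
$M = -50476350$ ($M = \left(1870 - - \frac{41}{2}\right) \left(-23827 - 2873\right) = \left(1870 + \frac{41}{2}\right) \left(-26700\right) = \frac{3781}{2} \left(-26700\right) = -50476350$)
$R - M = 146 - -50476350 = 146 + 50476350 = 50476496$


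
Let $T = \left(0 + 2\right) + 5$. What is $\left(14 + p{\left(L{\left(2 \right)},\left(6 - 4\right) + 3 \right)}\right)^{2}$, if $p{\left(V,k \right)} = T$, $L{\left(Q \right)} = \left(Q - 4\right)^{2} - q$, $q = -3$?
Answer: $441$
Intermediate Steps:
$L{\left(Q \right)} = 3 + \left(-4 + Q\right)^{2}$ ($L{\left(Q \right)} = \left(Q - 4\right)^{2} - -3 = \left(-4 + Q\right)^{2} + 3 = 3 + \left(-4 + Q\right)^{2}$)
$T = 7$ ($T = 2 + 5 = 7$)
$p{\left(V,k \right)} = 7$
$\left(14 + p{\left(L{\left(2 \right)},\left(6 - 4\right) + 3 \right)}\right)^{2} = \left(14 + 7\right)^{2} = 21^{2} = 441$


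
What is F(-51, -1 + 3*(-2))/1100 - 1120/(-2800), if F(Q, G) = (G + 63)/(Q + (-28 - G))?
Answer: 3953/9900 ≈ 0.39929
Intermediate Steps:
F(Q, G) = (63 + G)/(-28 + Q - G)
F(-51, -1 + 3*(-2))/1100 - 1120/(-2800) = ((-63 - (-1 + 3*(-2)))/(28 + (-1 + 3*(-2)) - 1*(-51)))/1100 - 1120/(-2800) = ((-63 - (-1 - 6))/(28 + (-1 - 6) + 51))*(1/1100) - 1120*(-1/2800) = ((-63 - 1*(-7))/(28 - 7 + 51))*(1/1100) + ⅖ = ((-63 + 7)/72)*(1/1100) + ⅖ = ((1/72)*(-56))*(1/1100) + ⅖ = -7/9*1/1100 + ⅖ = -7/9900 + ⅖ = 3953/9900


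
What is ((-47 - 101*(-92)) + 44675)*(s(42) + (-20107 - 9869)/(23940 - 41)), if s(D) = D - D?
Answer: -1616305920/23899 ≈ -67631.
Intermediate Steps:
s(D) = 0
((-47 - 101*(-92)) + 44675)*(s(42) + (-20107 - 9869)/(23940 - 41)) = ((-47 - 101*(-92)) + 44675)*(0 + (-20107 - 9869)/(23940 - 41)) = ((-47 + 9292) + 44675)*(0 - 29976/23899) = (9245 + 44675)*(0 - 29976*1/23899) = 53920*(0 - 29976/23899) = 53920*(-29976/23899) = -1616305920/23899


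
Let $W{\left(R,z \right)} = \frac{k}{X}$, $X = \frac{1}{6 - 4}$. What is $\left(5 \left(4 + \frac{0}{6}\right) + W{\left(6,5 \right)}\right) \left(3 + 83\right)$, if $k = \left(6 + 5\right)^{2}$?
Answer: $22532$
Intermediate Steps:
$X = \frac{1}{2} \approx 0.5$
$k = 121$ ($k = 11^{2} = 121$)
$W{\left(R,z \right)} = 242$ ($W{\left(R,z \right)} = 121 \frac{1}{\frac{1}{2}} = 121 \cdot 2 = 242$)
$\left(5 \left(4 + \frac{0}{6}\right) + W{\left(6,5 \right)}\right) \left(3 + 83\right) = \left(5 \left(4 + \frac{0}{6}\right) + 242\right) \left(3 + 83\right) = \left(5 \left(4 + 0 \cdot \frac{1}{6}\right) + 242\right) 86 = \left(5 \left(4 + 0\right) + 242\right) 86 = \left(5 \cdot 4 + 242\right) 86 = \left(20 + 242\right) 86 = 262 \cdot 86 = 22532$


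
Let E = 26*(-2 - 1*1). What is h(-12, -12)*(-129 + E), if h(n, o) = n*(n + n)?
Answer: -59616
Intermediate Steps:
h(n, o) = 2*n² (h(n, o) = n*(2*n) = 2*n²)
E = -78 (E = 26*(-2 - 1) = 26*(-3) = -78)
h(-12, -12)*(-129 + E) = (2*(-12)²)*(-129 - 78) = (2*144)*(-207) = 288*(-207) = -59616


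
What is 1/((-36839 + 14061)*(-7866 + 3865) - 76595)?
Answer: 1/91058183 ≈ 1.0982e-8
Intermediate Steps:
1/((-36839 + 14061)*(-7866 + 3865) - 76595) = 1/(-22778*(-4001) - 76595) = 1/(91134778 - 76595) = 1/91058183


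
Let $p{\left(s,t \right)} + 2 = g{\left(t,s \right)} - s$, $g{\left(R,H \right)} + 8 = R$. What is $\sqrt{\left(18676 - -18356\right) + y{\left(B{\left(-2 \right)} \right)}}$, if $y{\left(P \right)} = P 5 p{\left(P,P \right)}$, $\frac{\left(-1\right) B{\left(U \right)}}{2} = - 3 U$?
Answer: $112 \sqrt{3} \approx 193.99$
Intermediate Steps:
$g{\left(R,H \right)} = -8 + R$
$B{\left(U \right)} = 6 U$ ($B{\left(U \right)} = - 2 \left(- 3 U\right) = 6 U$)
$p{\left(s,t \right)} = -10 + t - s$ ($p{\left(s,t \right)} = -2 - \left(8 + s - t\right) = -10 + t - s$)
$y{\left(P \right)} = - 50 P$ ($y{\left(P \right)} = P 5 \left(-10 + P - P\right) = 5 P \left(-10\right) = - 50 P$)
$\sqrt{\left(18676 - -18356\right) + y{\left(B{\left(-2 \right)} \right)}} = \sqrt{\left(18676 - -18356\right) - 50 \cdot 6 \left(-2\right)} = \sqrt{\left(18676 + 18356\right) - -600} = \sqrt{37032 + 600} = \sqrt{37632} = 112 \sqrt{3}$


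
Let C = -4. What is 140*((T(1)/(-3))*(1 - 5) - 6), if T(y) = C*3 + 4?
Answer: -7000/3 ≈ -2333.3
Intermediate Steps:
T(y) = -8 (T(y) = -4*3 + 4 = -12 + 4 = -8)
140*((T(1)/(-3))*(1 - 5) - 6) = 140*((-8/(-3))*(1 - 5) - 6) = 140*(-8*(-1/3)*(-4) - 6) = 140*((8/3)*(-4) - 6) = 140*(-32/3 - 6) = 140*(-50/3) = -7000/3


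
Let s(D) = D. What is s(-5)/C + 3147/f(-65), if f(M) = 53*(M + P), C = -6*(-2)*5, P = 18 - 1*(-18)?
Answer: -39301/18444 ≈ -2.1308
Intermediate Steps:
P = 36 (P = 18 + 18 = 36)
C = 60 (C = 12*5 = 60)
f(M) = 1908 + 53*M (f(M) = 53*(M + 36) = 53*(36 + M) = 1908 + 53*M)
s(-5)/C + 3147/f(-65) = -5/60 + 3147/(1908 + 53*(-65)) = -5*1/60 + 3147/(1908 - 3445) = -1/12 + 3147/(-1537) = -1/12 + 3147*(-1/1537) = -1/12 - 3147/1537 = -39301/18444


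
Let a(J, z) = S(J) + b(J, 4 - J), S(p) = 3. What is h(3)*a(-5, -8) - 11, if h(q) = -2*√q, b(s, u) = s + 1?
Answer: -11 + 2*√3 ≈ -7.5359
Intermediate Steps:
b(s, u) = 1 + s
a(J, z) = 4 + J (a(J, z) = 3 + (1 + J) = 4 + J)
h(3)*a(-5, -8) - 11 = (-2*√3)*(4 - 5) - 11 = -2*√3*(-1) - 11 = 2*√3 - 11 = -11 + 2*√3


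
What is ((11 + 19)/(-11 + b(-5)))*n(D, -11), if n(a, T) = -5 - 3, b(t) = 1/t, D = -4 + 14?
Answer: 150/7 ≈ 21.429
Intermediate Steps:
D = 10
b(t) = 1/t
n(a, T) = -8
((11 + 19)/(-11 + b(-5)))*n(D, -11) = ((11 + 19)/(-11 + 1/(-5)))*(-8) = (30/(-11 - ⅕))*(-8) = (30/(-56/5))*(-8) = (30*(-5/56))*(-8) = -75/28*(-8) = 150/7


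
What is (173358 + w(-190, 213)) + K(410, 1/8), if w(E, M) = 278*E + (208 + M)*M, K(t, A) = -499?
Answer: 209712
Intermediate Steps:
w(E, M) = 278*E + M*(208 + M)
(173358 + w(-190, 213)) + K(410, 1/8) = (173358 + (213**2 + 208*213 + 278*(-190))) - 499 = (173358 + (45369 + 44304 - 52820)) - 499 = (173358 + 36853) - 499 = 210211 - 499 = 209712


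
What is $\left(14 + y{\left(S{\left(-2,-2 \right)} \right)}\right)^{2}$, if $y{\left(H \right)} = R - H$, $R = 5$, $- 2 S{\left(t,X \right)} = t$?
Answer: $324$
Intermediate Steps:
$S{\left(t,X \right)} = - \frac{t}{2}$
$y{\left(H \right)} = 5 - H$
$\left(14 + y{\left(S{\left(-2,-2 \right)} \right)}\right)^{2} = \left(14 + \left(5 - \left(- \frac{1}{2}\right) \left(-2\right)\right)\right)^{2} = \left(14 + \left(5 - 1\right)\right)^{2} = \left(14 + 4\right)^{2} = 18^{2} = 324$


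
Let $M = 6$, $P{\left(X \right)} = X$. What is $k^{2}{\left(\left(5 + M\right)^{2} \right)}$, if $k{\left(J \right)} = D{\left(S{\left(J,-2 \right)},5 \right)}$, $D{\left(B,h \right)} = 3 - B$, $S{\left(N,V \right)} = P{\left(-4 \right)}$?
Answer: $49$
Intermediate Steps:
$S{\left(N,V \right)} = -4$
$k{\left(J \right)} = 7$ ($k{\left(J \right)} = 3 - -4 = 3 + 4 = 7$)
$k^{2}{\left(\left(5 + M\right)^{2} \right)} = 7^{2} = 49$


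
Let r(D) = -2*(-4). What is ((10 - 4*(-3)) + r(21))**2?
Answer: 900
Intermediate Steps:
r(D) = 8
((10 - 4*(-3)) + r(21))**2 = ((10 - 4*(-3)) + 8)**2 = ((10 + 12) + 8)**2 = (22 + 8)**2 = 30**2 = 900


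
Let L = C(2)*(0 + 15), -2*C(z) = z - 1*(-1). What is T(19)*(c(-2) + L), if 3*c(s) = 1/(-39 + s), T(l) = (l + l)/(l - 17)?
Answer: -105203/246 ≈ -427.65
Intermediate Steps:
T(l) = 2*l/(-17 + l) (T(l) = (2*l)/(-17 + l) = 2*l/(-17 + l))
C(z) = -½ - z/2 (C(z) = -(z - 1*(-1))/2 = -(z + 1)/2 = -(1 + z)/2 = -½ - z/2)
c(s) = 1/(3*(-39 + s))
L = -45/2 (L = (-½ - ½*2)*(0 + 15) = (-½ - 1)*15 = -3/2*15 = -45/2 ≈ -22.500)
T(19)*(c(-2) + L) = (2*19/(-17 + 19))*(1/(3*(-39 - 2)) - 45/2) = (2*19/2)*((⅓)/(-41) - 45/2) = (2*19*(½))*((⅓)*(-1/41) - 45/2) = 19*(-1/123 - 45/2) = 19*(-5537/246) = -105203/246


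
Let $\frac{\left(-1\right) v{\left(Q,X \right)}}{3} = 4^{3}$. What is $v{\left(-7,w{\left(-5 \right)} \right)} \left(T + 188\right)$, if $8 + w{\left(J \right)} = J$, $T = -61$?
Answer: $-24384$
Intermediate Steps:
$w{\left(J \right)} = -8 + J$
$v{\left(Q,X \right)} = -192$ ($v{\left(Q,X \right)} = - 3 \cdot 4^{3} = \left(-3\right) 64 = -192$)
$v{\left(-7,w{\left(-5 \right)} \right)} \left(T + 188\right) = - 192 \left(-61 + 188\right) = \left(-192\right) 127 = -24384$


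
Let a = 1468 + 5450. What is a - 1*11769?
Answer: -4851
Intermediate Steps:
a = 6918
a - 1*11769 = 6918 - 1*11769 = 6918 - 11769 = -4851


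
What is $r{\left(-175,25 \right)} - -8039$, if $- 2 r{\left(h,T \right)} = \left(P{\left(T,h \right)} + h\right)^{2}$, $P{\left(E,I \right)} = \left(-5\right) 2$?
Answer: $- \frac{18147}{2} \approx -9073.5$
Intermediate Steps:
$P{\left(E,I \right)} = -10$
$r{\left(h,T \right)} = - \frac{\left(-10 + h\right)^{2}}{2}$
$r{\left(-175,25 \right)} - -8039 = - \frac{\left(-10 - 175\right)^{2}}{2} - -8039 = - \frac{\left(-185\right)^{2}}{2} + 8039 = \left(- \frac{1}{2}\right) 34225 + 8039 = - \frac{34225}{2} + 8039 = - \frac{18147}{2}$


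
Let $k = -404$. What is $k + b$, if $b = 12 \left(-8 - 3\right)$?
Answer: $-536$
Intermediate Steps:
$b = -132$ ($b = 12 \left(-11\right) = -132$)
$k + b = -404 - 132 = -536$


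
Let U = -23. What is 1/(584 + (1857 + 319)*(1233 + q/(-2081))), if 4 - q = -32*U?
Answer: 2081/5586147784 ≈ 3.7253e-7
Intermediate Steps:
q = -732 (q = 4 - (-32)*(-23) = 4 - 1*736 = 4 - 736 = -732)
1/(584 + (1857 + 319)*(1233 + q/(-2081))) = 1/(584 + (1857 + 319)*(1233 - 732/(-2081))) = 1/(584 + 2176*(1233 - 732*(-1/2081))) = 1/(584 + 2176*(1233 + 732/2081)) = 1/(584 + 2176*(2566605/2081)) = 1/(584 + 5584932480/2081) = 1/(5586147784/2081) = 2081/5586147784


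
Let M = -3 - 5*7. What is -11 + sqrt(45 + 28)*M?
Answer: -11 - 38*sqrt(73) ≈ -335.67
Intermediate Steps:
M = -38 (M = -3 - 35 = -38)
-11 + sqrt(45 + 28)*M = -11 + sqrt(45 + 28)*(-38) = -11 + sqrt(73)*(-38) = -11 - 38*sqrt(73)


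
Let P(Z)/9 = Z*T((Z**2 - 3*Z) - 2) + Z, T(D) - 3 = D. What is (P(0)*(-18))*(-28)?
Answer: 0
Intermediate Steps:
T(D) = 3 + D
P(Z) = 9*Z + 9*Z*(1 + Z**2 - 3*Z) (P(Z) = 9*(Z*(3 + ((Z**2 - 3*Z) - 2)) + Z) = 9*(Z*(3 + (-2 + Z**2 - 3*Z)) + Z) = 9*(Z*(1 + Z**2 - 3*Z) + Z) = 9*(Z + Z*(1 + Z**2 - 3*Z)) = 9*Z + 9*Z*(1 + Z**2 - 3*Z))
(P(0)*(-18))*(-28) = ((9*0*(2 + 0**2 - 3*0))*(-18))*(-28) = ((9*0*(2 + 0 + 0))*(-18))*(-28) = ((9*0*2)*(-18))*(-28) = (0*(-18))*(-28) = 0*(-28) = 0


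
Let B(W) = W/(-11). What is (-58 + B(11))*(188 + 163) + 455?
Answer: -20254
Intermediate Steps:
B(W) = -W/11 (B(W) = W*(-1/11) = -W/11)
(-58 + B(11))*(188 + 163) + 455 = (-58 - 1/11*11)*(188 + 163) + 455 = (-58 - 1)*351 + 455 = -59*351 + 455 = -20709 + 455 = -20254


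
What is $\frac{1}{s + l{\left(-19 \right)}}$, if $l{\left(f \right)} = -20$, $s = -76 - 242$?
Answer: $- \frac{1}{338} \approx -0.0029586$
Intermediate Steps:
$s = -318$ ($s = -76 - 242 = -318$)
$\frac{1}{s + l{\left(-19 \right)}} = \frac{1}{-318 - 20} = \frac{1}{-338} = - \frac{1}{338}$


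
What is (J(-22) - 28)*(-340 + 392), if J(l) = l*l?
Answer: 23712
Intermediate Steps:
J(l) = l²
(J(-22) - 28)*(-340 + 392) = ((-22)² - 28)*(-340 + 392) = (484 - 28)*52 = 456*52 = 23712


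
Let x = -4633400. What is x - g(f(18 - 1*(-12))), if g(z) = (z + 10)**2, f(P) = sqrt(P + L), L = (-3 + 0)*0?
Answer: -4633530 - 20*sqrt(30) ≈ -4.6336e+6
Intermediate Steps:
L = 0 (L = -3*0 = 0)
f(P) = sqrt(P) (f(P) = sqrt(P + 0) = sqrt(P))
g(z) = (10 + z)**2
x - g(f(18 - 1*(-12))) = -4633400 - (10 + sqrt(18 - 1*(-12)))**2 = -4633400 - (10 + sqrt(18 + 12))**2 = -4633400 - (10 + sqrt(30))**2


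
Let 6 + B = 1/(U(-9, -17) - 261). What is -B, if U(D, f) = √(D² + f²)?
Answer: 406767/67751 + √370/67751 ≈ 6.0041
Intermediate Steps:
B = -6 + 1/(-261 + √370) (B = -6 + 1/(√((-9)² + (-17)²) - 261) = -6 + 1/(√(81 + 289) - 261) = -6 + 1/(√370 - 261) = -6 + 1/(-261 + √370) ≈ -6.0041)
-B = -(-406767/67751 - √370/67751) = 406767/67751 + √370/67751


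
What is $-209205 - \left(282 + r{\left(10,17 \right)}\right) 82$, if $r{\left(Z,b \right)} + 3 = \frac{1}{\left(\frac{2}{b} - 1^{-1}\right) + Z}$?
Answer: $- \frac{35974259}{155} \approx -2.3209 \cdot 10^{5}$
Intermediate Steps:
$r{\left(Z,b \right)} = -3 + \frac{1}{-1 + Z + \frac{2}{b}}$ ($r{\left(Z,b \right)} = -3 + \frac{1}{\left(\frac{2}{b} - 1^{-1}\right) + Z} = -3 + \frac{1}{\left(\frac{2}{b} - 1\right) + Z} = -3 + \frac{1}{\left(-1 + \frac{2}{b}\right) + Z} = -3 + \frac{1}{-1 + Z + \frac{2}{b}}$)
$-209205 - \left(282 + r{\left(10,17 \right)}\right) 82 = -209205 - \left(282 + \frac{-6 + 4 \cdot 17 - 30 \cdot 17}{2 - 17 + 10 \cdot 17}\right) 82 = -209205 - \left(282 + \frac{-6 + 68 - 510}{2 - 17 + 170}\right) 82 = -209205 - \left(282 + \frac{1}{155} \left(-448\right)\right) 82 = -209205 - \left(282 - \frac{448}{155}\right) 82 = -209205 - \frac{43262}{155} \cdot 82 = -209205 - \frac{3547484}{155} = - \frac{35974259}{155}$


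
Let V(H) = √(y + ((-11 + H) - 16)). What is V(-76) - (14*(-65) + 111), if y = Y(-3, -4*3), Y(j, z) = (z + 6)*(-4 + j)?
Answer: 799 + I*√61 ≈ 799.0 + 7.8102*I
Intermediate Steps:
Y(j, z) = (-4 + j)*(6 + z) (Y(j, z) = (6 + z)*(-4 + j) = (-4 + j)*(6 + z))
y = 42 (y = -24 - (-16)*3 + 6*(-3) - (-12)*3 = -24 - 4*(-12) - 18 - 3*(-12) = -24 + 48 - 18 + 36 = 42)
V(H) = √(15 + H) (V(H) = √(42 + ((-11 + H) - 16)) = √(42 + (-27 + H)) = √(15 + H))
V(-76) - (14*(-65) + 111) = √(15 - 76) - (14*(-65) + 111) = √(-61) - (-910 + 111) = I*√61 - 1*(-799) = I*√61 + 799 = 799 + I*√61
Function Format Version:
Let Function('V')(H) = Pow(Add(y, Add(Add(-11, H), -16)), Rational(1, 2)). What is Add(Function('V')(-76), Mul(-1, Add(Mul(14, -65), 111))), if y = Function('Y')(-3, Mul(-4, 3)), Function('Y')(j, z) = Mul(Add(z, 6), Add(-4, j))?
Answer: Add(799, Mul(I, Pow(61, Rational(1, 2)))) ≈ Add(799.00, Mul(7.8102, I))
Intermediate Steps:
Function('Y')(j, z) = Mul(Add(-4, j), Add(6, z)) (Function('Y')(j, z) = Mul(Add(6, z), Add(-4, j)) = Mul(Add(-4, j), Add(6, z)))
y = 42 (y = Add(-24, Mul(-4, Mul(-4, 3)), Mul(6, -3), Mul(-3, Mul(-4, 3))) = Add(-24, Mul(-4, -12), -18, Mul(-3, -12)) = Add(-24, 48, -18, 36) = 42)
Function('V')(H) = Pow(Add(15, H), Rational(1, 2)) (Function('V')(H) = Pow(Add(42, Add(Add(-11, H), -16)), Rational(1, 2)) = Pow(Add(42, Add(-27, H)), Rational(1, 2)) = Pow(Add(15, H), Rational(1, 2)))
Add(Function('V')(-76), Mul(-1, Add(Mul(14, -65), 111))) = Add(Pow(Add(15, -76), Rational(1, 2)), Mul(-1, Add(Mul(14, -65), 111))) = Add(Pow(-61, Rational(1, 2)), Mul(-1, Add(-910, 111))) = Add(Mul(I, Pow(61, Rational(1, 2))), Mul(-1, -799)) = Add(Mul(I, Pow(61, Rational(1, 2))), 799) = Add(799, Mul(I, Pow(61, Rational(1, 2))))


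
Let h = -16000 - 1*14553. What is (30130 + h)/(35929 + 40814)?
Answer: -47/8527 ≈ -0.0055119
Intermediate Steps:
h = -30553 (h = -16000 - 14553 = -30553)
(30130 + h)/(35929 + 40814) = (30130 - 30553)/(35929 + 40814) = -423/76743 = -423*1/76743 = -47/8527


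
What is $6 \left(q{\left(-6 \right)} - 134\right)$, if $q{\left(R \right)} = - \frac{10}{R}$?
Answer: $-794$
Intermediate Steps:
$6 \left(q{\left(-6 \right)} - 134\right) = 6 \left(- \frac{10}{-6} - 134\right) = 6 \left(\left(-10\right) \left(- \frac{1}{6}\right) - 134\right) = 6 \left(\frac{5}{3} - 134\right) = 6 \left(- \frac{397}{3}\right) = -794$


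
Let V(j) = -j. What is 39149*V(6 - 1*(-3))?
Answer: -352341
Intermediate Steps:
39149*V(6 - 1*(-3)) = 39149*(-(6 - 1*(-3))) = 39149*(-(6 + 3)) = 39149*(-1*9) = 39149*(-9) = -352341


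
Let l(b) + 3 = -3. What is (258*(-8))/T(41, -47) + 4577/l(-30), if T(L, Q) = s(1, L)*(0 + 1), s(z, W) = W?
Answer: -200041/246 ≈ -813.17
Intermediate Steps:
l(b) = -6 (l(b) = -3 - 3 = -6)
T(L, Q) = L (T(L, Q) = L*(0 + 1) = L*1 = L)
(258*(-8))/T(41, -47) + 4577/l(-30) = (258*(-8))/41 + 4577/(-6) = -2064*1/41 + 4577*(-1/6) = -2064/41 - 4577/6 = -200041/246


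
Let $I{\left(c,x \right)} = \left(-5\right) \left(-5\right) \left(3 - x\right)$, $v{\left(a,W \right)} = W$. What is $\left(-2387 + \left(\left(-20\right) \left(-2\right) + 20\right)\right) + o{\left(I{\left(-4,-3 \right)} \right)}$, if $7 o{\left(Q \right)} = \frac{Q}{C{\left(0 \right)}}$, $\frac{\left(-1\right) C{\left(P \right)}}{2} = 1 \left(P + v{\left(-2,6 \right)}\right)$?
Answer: $- \frac{32603}{14} \approx -2328.8$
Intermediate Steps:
$C{\left(P \right)} = -12 - 2 P$ ($C{\left(P \right)} = - 2 \cdot 1 \left(P + 6\right) = - 2 \cdot 1 \left(6 + P\right) = - 2 \left(6 + P\right) = -12 - 2 P$)
$I{\left(c,x \right)} = 75 - 25 x$ ($I{\left(c,x \right)} = 25 \left(3 - x\right) = 75 - 25 x$)
$o{\left(Q \right)} = - \frac{Q}{84}$ ($o{\left(Q \right)} = \frac{Q \frac{1}{-12 - 0}}{7} = \frac{Q \frac{1}{-12 + 0}}{7} = \frac{Q \frac{1}{-12}}{7} = \frac{Q \left(- \frac{1}{12}\right)}{7} = \frac{\left(- \frac{1}{12}\right) Q}{7} = - \frac{Q}{84}$)
$\left(-2387 + \left(\left(-20\right) \left(-2\right) + 20\right)\right) + o{\left(I{\left(-4,-3 \right)} \right)} = \left(-2387 + \left(\left(-20\right) \left(-2\right) + 20\right)\right) - \frac{75 - -75}{84} = \left(-2387 + \left(40 + 20\right)\right) - \frac{75 + 75}{84} = \left(-2387 + 60\right) - \frac{25}{14} = -2327 - \frac{25}{14} = - \frac{32603}{14}$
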